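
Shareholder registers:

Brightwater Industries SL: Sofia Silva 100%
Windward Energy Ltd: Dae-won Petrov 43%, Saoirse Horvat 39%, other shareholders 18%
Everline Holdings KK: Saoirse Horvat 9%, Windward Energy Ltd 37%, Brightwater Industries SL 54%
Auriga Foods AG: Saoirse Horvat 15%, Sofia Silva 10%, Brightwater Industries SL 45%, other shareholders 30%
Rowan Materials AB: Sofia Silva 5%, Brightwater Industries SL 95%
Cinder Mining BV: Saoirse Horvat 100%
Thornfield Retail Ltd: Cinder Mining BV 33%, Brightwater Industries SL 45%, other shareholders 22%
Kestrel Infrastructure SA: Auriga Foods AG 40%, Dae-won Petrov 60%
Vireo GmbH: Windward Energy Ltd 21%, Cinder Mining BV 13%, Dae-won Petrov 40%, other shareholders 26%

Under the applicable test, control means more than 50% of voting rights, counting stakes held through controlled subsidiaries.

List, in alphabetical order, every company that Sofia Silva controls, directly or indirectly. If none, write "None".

Auriga Foods AG, Brightwater Industries SL, Everline Holdings KK, Rowan Materials AB

Sofia holds 100% of Brightwater, so Sofia controls Brightwater.
Brightwater holds 54% of Everline, so Sofia controls Everline.
Sofia and Brightwater together hold 10% + 45% = 55% of Auriga, so Sofia controls Auriga.
Sofia and Brightwater together hold 5% + 95% = 100% of Rowan, so Sofia controls Rowan.
No other company's threshold is met.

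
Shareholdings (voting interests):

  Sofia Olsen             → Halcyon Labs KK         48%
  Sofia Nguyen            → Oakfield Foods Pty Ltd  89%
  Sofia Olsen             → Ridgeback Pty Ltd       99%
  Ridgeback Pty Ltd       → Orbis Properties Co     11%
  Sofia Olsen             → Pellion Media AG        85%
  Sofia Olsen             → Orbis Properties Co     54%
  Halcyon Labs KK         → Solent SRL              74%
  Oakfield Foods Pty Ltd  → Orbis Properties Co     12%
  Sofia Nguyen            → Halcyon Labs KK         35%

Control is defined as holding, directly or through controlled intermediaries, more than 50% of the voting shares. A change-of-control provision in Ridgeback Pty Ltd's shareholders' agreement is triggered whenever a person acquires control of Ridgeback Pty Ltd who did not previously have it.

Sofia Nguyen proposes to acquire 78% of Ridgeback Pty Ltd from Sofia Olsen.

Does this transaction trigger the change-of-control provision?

Yes

The purchase adds only to Sofia Nguyen's holdings (Sofia Olsen's stake shrinks), so Sofia Nguyen is the only person who could newly come to control Ridgeback.
Sofia Nguyen holds 89% of Oakfield, so Sofia Nguyen controls Oakfield.
Neither Sofia Nguyen nor any entity Sofia Nguyen controls holds any voting interest in Ridgeback.
So before the transaction, Sofia Nguyen does not control Ridgeback.
After the purchase, Sofia Nguyen holds 78% of Ridgeback directly, and Sofia Olsen's stake falls to 21%.
Sofia Nguyen holds 78% of Ridgeback, so Sofia Nguyen controls Ridgeback.
Sofia Nguyen did not control Ridgeback before and does after, so the clause is triggered.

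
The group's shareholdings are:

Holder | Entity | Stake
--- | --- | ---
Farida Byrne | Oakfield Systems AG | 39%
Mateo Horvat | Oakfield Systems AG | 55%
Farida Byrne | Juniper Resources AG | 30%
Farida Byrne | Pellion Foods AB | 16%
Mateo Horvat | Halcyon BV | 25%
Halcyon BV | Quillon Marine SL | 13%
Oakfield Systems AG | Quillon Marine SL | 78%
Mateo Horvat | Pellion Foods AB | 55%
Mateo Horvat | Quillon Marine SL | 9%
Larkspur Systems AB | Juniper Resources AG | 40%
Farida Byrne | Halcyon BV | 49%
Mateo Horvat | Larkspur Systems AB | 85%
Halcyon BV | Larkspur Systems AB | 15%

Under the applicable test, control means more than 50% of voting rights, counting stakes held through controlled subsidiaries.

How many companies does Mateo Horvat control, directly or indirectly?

Mateo holds 55% of Pellion, so Mateo controls Pellion.
Mateo holds 55% of Oakfield, so Mateo controls Oakfield.
Mateo holds 85% of Larkspur, so Mateo controls Larkspur.
Mateo and Oakfield together hold 9% + 78% = 87% of Quillon, so Mateo controls Quillon.
No other company's threshold is met.
Mateo controls 4 companies.

4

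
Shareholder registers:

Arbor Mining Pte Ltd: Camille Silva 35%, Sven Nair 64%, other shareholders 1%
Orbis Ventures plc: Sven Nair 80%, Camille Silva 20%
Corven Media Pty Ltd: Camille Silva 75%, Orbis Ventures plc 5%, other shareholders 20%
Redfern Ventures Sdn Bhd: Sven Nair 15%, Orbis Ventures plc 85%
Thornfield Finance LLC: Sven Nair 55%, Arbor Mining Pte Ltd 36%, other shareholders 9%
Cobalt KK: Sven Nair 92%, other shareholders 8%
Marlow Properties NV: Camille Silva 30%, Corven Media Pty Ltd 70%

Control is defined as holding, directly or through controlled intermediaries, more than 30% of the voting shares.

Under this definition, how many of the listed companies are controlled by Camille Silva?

Camille holds 35% of Arbor, so Camille controls Arbor.
Camille holds 75% of Corven, so Camille controls Corven.
Arbor holds 36% of Thornfield, so Camille controls Thornfield.
Camille and Corven together hold 30% + 70% = 100% of Marlow, so Camille controls Marlow.
No other company's threshold is met.
Camille controls 4 companies.

4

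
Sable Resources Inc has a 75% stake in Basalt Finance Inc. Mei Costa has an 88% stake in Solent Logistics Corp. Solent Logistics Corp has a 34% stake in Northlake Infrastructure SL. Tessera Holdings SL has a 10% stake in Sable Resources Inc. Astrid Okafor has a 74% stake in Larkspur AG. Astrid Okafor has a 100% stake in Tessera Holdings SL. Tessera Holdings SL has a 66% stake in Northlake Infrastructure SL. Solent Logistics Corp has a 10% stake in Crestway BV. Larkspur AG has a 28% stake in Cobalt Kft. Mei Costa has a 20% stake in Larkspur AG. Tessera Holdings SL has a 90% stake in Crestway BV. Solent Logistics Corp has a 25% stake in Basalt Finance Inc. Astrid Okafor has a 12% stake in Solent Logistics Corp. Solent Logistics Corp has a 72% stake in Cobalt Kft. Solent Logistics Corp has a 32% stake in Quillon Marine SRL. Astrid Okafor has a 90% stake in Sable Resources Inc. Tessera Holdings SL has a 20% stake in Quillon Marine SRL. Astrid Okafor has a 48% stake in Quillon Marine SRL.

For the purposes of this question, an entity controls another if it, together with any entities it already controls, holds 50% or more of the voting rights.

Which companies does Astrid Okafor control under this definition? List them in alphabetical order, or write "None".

Basalt Finance Inc, Crestway BV, Larkspur AG, Northlake Infrastructure SL, Quillon Marine SRL, Sable Resources Inc, Tessera Holdings SL

Astrid holds 100% of Tessera, so Astrid controls Tessera.
Astrid and Tessera together hold 90% + 10% = 100% of Sable, so Astrid controls Sable.
Tessera and Astrid together hold 20% + 48% = 68% of Quillon, so Astrid controls Quillon.
Astrid holds 74% of Larkspur, so Astrid controls Larkspur.
Tessera holds 66% of Northlake, so Astrid controls Northlake.
Sable holds 75% of Basalt, so Astrid controls Basalt.
Tessera holds 90% of Crestway, so Astrid controls Crestway.
No other company's threshold is met.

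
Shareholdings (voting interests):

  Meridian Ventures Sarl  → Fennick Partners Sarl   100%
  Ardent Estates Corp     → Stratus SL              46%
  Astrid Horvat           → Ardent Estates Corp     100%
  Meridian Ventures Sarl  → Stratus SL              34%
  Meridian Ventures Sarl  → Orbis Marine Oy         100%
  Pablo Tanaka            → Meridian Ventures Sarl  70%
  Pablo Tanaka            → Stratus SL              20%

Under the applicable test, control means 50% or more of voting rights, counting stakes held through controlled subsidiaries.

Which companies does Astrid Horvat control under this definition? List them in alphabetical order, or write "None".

Ardent Estates Corp

Astrid holds 100% of Ardent, so Astrid controls Ardent.
No other company's threshold is met.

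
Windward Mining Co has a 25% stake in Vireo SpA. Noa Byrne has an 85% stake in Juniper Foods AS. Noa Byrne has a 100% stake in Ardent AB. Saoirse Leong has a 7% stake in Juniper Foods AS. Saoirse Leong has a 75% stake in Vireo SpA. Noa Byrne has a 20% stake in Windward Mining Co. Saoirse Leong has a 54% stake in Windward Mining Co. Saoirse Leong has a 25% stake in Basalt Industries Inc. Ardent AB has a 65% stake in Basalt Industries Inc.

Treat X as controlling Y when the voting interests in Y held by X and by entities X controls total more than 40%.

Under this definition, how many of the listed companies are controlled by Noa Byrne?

3

Noa holds 100% of Ardent, so Noa controls Ardent.
Ardent holds 65% of Basalt, so Noa controls Basalt.
Noa holds 85% of Juniper, so Noa controls Juniper.
No other company's threshold is met.
Noa controls 3 companies.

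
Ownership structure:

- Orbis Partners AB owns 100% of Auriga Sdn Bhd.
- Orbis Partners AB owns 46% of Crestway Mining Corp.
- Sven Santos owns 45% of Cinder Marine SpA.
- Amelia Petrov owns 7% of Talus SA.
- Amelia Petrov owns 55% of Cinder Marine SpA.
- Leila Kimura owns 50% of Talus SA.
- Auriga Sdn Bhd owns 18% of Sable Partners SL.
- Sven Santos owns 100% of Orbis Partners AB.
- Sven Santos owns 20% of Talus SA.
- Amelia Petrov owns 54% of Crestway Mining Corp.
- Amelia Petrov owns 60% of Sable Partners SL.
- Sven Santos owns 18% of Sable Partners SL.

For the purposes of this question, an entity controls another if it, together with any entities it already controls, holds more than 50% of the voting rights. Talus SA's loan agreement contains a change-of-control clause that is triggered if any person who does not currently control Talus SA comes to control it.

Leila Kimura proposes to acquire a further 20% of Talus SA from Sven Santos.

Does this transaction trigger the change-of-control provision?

Yes

The purchase adds only to Leila's holdings (Sven's stake shrinks), so Leila is the only person who could newly come to control Talus.
Leila's largest direct stake is 50% in Talus, which does not meet the threshold, so Leila controls no company.
In Talus, Leila's side holds only 50%, not > 50%.
So before the transaction, Leila does not control Talus.
After the purchase, Leila's direct stake in Talus rises to 50% + 20% = 70%, and Sven's stake falls to 0%.
Leila holds 70% of Talus, so Leila controls Talus.
Leila did not control Talus before and does after, so the clause is triggered.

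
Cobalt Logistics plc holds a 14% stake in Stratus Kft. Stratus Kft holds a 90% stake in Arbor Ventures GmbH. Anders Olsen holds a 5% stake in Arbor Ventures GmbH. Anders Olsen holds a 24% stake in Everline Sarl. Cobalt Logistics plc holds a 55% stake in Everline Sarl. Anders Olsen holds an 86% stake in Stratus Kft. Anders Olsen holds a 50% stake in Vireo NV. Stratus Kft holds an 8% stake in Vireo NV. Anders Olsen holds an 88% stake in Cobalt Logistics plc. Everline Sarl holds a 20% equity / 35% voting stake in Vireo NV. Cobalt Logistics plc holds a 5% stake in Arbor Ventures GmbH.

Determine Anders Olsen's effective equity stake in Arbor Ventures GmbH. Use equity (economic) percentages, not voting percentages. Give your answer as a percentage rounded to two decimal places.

97.89%

Anders reaches Arbor along 4 paths.
Direct stake: 5% = 5%.
Via Cobalt: 88% × 5% = 4.4%.
Via Cobalt → Stratus: 88% × 14% × 90% = 11.088%.
Via Stratus: 86% × 90% = 77.4%.
Total: 5% + 4.4% + 11.088% + 77.4% = 97.888%.
Rounded: 97.89%.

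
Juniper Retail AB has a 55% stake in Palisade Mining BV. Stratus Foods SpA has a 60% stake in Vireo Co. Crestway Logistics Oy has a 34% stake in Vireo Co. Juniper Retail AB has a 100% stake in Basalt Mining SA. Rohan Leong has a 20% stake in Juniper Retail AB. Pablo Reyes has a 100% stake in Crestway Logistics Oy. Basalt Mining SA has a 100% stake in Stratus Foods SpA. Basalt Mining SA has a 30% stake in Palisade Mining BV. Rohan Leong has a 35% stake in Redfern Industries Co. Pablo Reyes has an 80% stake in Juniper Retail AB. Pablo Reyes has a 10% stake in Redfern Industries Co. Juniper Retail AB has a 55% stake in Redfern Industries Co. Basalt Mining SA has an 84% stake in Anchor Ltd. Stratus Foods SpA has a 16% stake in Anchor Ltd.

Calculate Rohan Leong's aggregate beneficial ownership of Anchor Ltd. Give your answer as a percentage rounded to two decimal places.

Rohan reaches Anchor along 2 paths.
Via Juniper → Basalt → Stratus: 20% × 100% × 100% × 16% = 3.2%.
Via Juniper → Basalt: 20% × 100% × 84% = 16.8%.
Total: 3.2% + 16.8% = 20%.
Rounded: 20.00%.

20.00%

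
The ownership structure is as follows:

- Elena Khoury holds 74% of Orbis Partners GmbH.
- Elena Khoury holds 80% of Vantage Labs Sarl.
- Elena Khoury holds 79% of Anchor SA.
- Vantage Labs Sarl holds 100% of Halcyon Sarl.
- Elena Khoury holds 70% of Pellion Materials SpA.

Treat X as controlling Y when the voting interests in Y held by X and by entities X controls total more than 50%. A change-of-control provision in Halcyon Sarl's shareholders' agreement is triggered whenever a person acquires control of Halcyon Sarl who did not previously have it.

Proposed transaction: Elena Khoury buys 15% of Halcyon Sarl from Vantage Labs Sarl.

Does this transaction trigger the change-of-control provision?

The purchase adds only to Elena's holdings (Vantage's stake shrinks), so Elena is the only person who could newly come to control Halcyon.
Elena holds 80% of Vantage, so Elena controls Vantage.
Vantage holds 100% of Halcyon, so Elena controls Halcyon.
So Elena already controls Halcyon before the transaction.
After the purchase, Elena holds 15% of Halcyon directly, and Vantage's stake falls to 85%.
Elena controlled Halcyon already, so this is not a new person acquiring control; every other person's position is unchanged or reduced.
No new person acquires control, so the clause is not triggered.

No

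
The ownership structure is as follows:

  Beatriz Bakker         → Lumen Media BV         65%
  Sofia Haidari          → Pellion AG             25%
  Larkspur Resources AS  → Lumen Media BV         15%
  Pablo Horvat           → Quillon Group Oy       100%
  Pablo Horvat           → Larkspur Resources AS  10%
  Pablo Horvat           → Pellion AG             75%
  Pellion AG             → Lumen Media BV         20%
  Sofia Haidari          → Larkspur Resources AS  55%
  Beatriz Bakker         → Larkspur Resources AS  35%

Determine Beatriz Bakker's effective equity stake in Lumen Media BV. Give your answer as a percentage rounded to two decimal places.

Beatriz reaches Lumen along 2 paths.
Direct stake: 65% = 65%.
Via Larkspur: 35% × 15% = 5.25%.
Total: 65% + 5.25% = 70.25%.

70.25%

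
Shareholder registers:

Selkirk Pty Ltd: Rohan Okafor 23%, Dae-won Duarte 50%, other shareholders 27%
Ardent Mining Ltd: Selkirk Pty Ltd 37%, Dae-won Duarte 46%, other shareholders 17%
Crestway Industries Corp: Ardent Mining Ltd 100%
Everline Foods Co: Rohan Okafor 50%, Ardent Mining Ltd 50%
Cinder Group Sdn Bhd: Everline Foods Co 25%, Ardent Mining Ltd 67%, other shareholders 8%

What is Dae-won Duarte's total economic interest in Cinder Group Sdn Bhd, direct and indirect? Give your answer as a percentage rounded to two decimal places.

Dae-won reaches Cinder along 4 paths.
Via Selkirk → Ardent → Everline: 50% × 37% × 50% × 25% = 2.3125%.
Via Ardent → Everline: 46% × 50% × 25% = 5.75%.
Via Selkirk → Ardent: 50% × 37% × 67% = 12.395%.
Via Ardent: 46% × 67% = 30.82%.
Total: 2.3125% + 5.75% + 12.395% + 30.82% = 51.2775%.
Rounded: 51.28%.

51.28%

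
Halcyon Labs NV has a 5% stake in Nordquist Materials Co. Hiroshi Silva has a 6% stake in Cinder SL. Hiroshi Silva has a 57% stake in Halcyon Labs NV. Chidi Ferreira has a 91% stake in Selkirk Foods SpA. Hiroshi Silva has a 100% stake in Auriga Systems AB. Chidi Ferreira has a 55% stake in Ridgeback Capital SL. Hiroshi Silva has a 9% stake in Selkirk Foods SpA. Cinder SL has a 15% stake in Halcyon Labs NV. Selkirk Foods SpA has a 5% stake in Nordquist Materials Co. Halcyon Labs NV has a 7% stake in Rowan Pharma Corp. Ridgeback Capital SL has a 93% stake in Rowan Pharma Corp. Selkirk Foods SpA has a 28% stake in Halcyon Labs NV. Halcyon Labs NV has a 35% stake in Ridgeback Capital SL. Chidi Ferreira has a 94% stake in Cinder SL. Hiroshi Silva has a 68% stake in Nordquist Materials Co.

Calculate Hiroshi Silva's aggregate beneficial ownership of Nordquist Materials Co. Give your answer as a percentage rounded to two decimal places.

71.47%

Hiroshi reaches Nordquist along 5 paths.
Via Selkirk: 9% × 5% = 0.45%.
Direct stake: 68% = 68%.
Via Selkirk → Halcyon: 9% × 28% × 5% = 0.126%.
Via Cinder → Halcyon: 6% × 15% × 5% = 0.045%.
Via Halcyon: 57% × 5% = 2.85%.
Total: 0.45% + 68% + 0.126% + 0.045% + 2.85% = 71.471%.
Rounded: 71.47%.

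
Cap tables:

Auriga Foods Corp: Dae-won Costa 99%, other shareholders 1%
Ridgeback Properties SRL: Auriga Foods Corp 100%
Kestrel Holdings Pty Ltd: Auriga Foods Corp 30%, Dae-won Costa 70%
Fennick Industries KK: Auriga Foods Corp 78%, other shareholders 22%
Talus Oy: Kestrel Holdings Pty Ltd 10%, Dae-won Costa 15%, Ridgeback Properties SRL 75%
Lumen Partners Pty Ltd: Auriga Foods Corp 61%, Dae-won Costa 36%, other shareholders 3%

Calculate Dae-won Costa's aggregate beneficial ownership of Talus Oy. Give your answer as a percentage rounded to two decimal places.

Dae-won reaches Talus along 4 paths.
Via Auriga → Kestrel: 99% × 30% × 10% = 2.97%.
Via Kestrel: 70% × 10% = 7%.
Direct stake: 15% = 15%.
Via Auriga → Ridgeback: 99% × 100% × 75% = 74.25%.
Total: 2.97% + 7% + 15% + 74.25% = 99.22%.

99.22%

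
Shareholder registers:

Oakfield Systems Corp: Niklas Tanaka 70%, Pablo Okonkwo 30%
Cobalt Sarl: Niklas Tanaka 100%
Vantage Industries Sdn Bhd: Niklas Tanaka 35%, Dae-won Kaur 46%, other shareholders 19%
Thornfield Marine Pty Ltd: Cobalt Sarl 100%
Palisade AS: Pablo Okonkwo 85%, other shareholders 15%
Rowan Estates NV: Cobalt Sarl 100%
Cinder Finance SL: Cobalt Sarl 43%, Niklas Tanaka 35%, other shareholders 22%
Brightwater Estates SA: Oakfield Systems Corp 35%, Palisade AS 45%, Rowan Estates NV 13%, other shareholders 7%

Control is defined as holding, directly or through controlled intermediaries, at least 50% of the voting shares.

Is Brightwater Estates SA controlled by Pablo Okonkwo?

No

Pablo holds 85% of Palisade, so Pablo controls Palisade.
In Brightwater, Pablo's side holds only 45%, not ≥ 50%.
So Pablo does not control Brightwater.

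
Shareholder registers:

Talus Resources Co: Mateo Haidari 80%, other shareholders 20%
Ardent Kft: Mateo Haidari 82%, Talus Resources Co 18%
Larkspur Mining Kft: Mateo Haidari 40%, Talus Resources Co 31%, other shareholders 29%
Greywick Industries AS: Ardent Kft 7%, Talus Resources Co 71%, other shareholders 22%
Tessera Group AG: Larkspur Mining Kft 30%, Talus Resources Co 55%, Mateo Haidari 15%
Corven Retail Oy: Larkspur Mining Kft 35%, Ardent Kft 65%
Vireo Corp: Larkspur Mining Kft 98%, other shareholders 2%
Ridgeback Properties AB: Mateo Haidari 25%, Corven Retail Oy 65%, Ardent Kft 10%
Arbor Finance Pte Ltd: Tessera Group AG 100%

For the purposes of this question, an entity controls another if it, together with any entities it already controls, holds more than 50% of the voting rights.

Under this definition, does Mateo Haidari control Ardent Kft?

Yes

Mateo holds 80% of Talus, so Mateo controls Talus.
Mateo and Talus together hold 82% + 18% = 100% of Ardent, so Mateo controls Ardent.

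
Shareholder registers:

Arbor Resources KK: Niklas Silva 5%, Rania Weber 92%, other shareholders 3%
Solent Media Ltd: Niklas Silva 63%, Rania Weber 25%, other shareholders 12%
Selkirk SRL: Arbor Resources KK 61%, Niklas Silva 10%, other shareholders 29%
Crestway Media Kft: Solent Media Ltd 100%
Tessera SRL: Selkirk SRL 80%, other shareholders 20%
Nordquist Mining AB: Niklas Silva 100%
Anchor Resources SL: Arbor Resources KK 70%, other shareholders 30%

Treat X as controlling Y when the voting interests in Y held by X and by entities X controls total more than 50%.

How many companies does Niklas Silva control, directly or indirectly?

3

Niklas holds 63% of Solent, so Niklas controls Solent.
Solent holds 100% of Crestway, so Niklas controls Crestway.
Niklas holds 100% of Nordquist, so Niklas controls Nordquist.
No other company's threshold is met.
Niklas controls 3 companies.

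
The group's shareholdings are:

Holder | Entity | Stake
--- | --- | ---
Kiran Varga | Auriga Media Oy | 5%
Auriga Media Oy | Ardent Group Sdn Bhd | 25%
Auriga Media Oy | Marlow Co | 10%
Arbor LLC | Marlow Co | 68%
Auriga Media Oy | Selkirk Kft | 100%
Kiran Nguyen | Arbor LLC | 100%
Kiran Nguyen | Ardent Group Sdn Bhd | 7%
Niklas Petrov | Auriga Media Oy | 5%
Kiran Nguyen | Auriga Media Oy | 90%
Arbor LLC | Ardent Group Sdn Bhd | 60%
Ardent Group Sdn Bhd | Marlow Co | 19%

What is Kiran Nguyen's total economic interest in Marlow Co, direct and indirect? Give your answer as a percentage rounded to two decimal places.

94.01%

Kiran Nguyen reaches Marlow along 5 paths.
Via Arbor: 100% × 68% = 68%.
Via Auriga: 90% × 10% = 9%.
Via Ardent: 7% × 19% = 1.33%.
Via Auriga → Ardent: 90% × 25% × 19% = 4.275%.
Via Arbor → Ardent: 100% × 60% × 19% = 11.4%.
Total: 68% + 9% + 1.33% + 4.275% + 11.4% = 94.005%.
Rounded: 94.01%.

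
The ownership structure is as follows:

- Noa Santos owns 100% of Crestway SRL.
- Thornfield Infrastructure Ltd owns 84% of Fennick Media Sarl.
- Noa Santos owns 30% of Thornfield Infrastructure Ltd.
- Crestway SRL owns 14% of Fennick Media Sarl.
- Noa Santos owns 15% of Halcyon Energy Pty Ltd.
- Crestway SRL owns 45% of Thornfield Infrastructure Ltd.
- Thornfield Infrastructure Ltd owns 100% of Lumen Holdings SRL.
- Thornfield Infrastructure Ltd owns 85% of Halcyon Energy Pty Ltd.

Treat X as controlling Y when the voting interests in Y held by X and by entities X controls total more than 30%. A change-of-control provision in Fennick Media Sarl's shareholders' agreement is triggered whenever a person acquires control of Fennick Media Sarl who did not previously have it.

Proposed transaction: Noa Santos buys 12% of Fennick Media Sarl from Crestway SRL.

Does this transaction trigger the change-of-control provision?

No

The purchase adds only to Noa's holdings (Crestway's stake shrinks), so Noa is the only person who could newly come to control Fennick.
Noa holds 100% of Crestway, so Noa controls Crestway.
Noa and Crestway together hold 30% + 45% = 75% of Thornfield, so Noa controls Thornfield.
Thornfield and Crestway together hold 84% + 14% = 98% of Fennick, so Noa controls Fennick.
So Noa already controls Fennick before the transaction.
After the purchase, Noa holds 12% of Fennick directly, and Crestway's stake falls to 2%.
Noa controlled Fennick already, so this is not a new person acquiring control; every other person's position is unchanged or reduced.
No new person acquires control, so the clause is not triggered.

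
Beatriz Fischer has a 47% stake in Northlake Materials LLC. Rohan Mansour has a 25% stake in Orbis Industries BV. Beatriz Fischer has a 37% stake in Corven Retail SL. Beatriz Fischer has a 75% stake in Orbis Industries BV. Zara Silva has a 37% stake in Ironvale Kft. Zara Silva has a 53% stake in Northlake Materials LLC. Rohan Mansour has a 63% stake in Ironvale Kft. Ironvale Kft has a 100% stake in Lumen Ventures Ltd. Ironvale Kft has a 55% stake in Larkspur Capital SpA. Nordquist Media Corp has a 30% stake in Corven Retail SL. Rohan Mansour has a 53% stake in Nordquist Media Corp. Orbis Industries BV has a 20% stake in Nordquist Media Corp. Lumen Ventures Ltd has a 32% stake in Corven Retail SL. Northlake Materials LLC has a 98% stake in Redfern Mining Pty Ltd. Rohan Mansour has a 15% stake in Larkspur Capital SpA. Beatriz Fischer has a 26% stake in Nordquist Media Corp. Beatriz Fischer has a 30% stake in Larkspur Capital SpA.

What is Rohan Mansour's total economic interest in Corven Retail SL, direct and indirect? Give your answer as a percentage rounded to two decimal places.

Rohan reaches Corven along 3 paths.
Via Orbis → Nordquist: 25% × 20% × 30% = 1.5%.
Via Nordquist: 53% × 30% = 15.9%.
Via Ironvale → Lumen: 63% × 100% × 32% = 20.16%.
Total: 1.5% + 15.9% + 20.16% = 37.56%.

37.56%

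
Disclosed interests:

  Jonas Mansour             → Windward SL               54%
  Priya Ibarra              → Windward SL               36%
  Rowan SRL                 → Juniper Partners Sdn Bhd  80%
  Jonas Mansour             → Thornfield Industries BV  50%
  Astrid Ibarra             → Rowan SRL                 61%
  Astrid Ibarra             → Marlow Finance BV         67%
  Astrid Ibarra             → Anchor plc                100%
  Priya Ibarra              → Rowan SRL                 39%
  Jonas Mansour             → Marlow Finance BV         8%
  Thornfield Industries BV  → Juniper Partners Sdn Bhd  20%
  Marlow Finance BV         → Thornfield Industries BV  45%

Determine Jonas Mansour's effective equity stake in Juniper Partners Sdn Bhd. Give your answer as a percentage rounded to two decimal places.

10.72%

Jonas reaches Juniper along 2 paths.
Via Marlow → Thornfield: 8% × 45% × 20% = 0.72%.
Via Thornfield: 50% × 20% = 10%.
Total: 0.72% + 10% = 10.72%.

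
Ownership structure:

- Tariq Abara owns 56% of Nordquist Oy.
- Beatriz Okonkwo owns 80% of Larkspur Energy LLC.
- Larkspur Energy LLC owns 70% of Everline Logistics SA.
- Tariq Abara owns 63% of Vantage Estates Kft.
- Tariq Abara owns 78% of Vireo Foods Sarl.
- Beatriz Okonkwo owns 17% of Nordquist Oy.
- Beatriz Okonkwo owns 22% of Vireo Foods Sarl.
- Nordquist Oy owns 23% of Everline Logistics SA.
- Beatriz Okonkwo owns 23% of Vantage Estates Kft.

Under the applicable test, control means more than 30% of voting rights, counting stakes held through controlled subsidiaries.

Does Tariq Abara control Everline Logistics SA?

No

Tariq holds 56% of Nordquist, so Tariq controls Nordquist.
Tariq holds 63% of Vantage, so Tariq controls Vantage.
Tariq holds 78% of Vireo, so Tariq controls Vireo.
In Everline, Tariq's side holds only 23%, not > 30%.
So Tariq does not control Everline.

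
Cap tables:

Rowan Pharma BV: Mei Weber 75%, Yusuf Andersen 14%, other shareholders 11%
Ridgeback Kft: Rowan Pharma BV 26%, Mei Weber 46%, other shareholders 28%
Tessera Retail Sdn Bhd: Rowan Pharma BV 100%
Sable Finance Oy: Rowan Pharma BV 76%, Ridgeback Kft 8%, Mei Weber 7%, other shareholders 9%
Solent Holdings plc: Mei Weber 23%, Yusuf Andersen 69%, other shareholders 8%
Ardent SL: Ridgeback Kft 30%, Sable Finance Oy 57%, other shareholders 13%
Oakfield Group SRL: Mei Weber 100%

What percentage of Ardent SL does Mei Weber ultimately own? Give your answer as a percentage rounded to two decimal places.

Mei reaches Ardent along 6 paths.
Via Rowan → Ridgeback: 75% × 26% × 30% = 5.85%.
Via Ridgeback: 46% × 30% = 13.8%.
Via Rowan → Sable: 75% × 76% × 57% = 32.49%.
Via Rowan → Ridgeback → Sable: 75% × 26% × 8% × 57% = 0.8892%.
Via Ridgeback → Sable: 46% × 8% × 57% = 2.0976%.
Via Sable: 7% × 57% = 3.99%.
Total: 5.85% + 13.8% + 32.49% + 0.8892% + 2.0976% + 3.99% = 59.1168%.
Rounded: 59.12%.

59.12%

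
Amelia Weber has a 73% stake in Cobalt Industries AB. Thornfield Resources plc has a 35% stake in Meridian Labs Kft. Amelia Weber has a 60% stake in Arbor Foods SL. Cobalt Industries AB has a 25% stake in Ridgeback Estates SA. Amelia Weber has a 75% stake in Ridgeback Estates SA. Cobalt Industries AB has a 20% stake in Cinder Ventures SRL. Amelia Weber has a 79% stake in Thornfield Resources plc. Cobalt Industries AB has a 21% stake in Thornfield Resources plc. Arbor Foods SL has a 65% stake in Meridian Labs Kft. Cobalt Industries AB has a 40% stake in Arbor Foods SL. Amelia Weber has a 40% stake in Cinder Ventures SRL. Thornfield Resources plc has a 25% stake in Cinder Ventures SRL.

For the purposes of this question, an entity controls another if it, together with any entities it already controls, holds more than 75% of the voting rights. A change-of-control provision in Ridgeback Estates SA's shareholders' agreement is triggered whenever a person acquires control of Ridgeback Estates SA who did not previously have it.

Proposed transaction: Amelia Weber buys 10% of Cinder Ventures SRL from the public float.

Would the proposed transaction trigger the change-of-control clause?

No

The purchase changes only Amelia's holdings, so Amelia is the only person who could newly come to control Ridgeback.
Amelia holds 79% of Thornfield, so Amelia controls Thornfield.
In Ridgeback, Amelia's side holds only 75%, not > 75%.
So before the transaction, Amelia does not control Ridgeback.
After the purchase, Amelia's direct stake in Cinder rises to 40% + 10% = 50%.
Amelia's side now holds 50% + 25% = 75% of Cinder, not > 75%, so Amelia still does not control Cinder.
After the transaction, Amelia's side holds 75% of Ridgeback, not > 75%, so Amelia still does not control Ridgeback.
No new person acquires control, so the clause is not triggered.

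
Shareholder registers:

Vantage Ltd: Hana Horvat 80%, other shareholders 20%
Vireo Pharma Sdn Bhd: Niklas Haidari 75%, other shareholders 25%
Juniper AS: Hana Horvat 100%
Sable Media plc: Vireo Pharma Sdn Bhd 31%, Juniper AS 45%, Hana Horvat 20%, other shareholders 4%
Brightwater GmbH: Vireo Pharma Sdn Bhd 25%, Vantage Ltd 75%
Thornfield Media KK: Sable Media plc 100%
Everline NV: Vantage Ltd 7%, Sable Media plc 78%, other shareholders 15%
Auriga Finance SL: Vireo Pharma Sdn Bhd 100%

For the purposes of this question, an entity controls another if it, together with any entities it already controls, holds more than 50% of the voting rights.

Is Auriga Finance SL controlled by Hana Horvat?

No

Hana holds 80% of Vantage, so Hana controls Vantage.
Hana holds 100% of Juniper, so Hana controls Juniper.
Juniper and Hana together hold 45% + 20% = 65% of Sable, so Hana controls Sable.
Vantage holds 75% of Brightwater, so Hana controls Brightwater.
Sable holds 100% of Thornfield, so Hana controls Thornfield.
Vantage and Sable together hold 7% + 78% = 85% of Everline, so Hana controls Everline.
Neither Hana nor any entity Hana controls holds any voting interest in Auriga.
So Hana does not control Auriga.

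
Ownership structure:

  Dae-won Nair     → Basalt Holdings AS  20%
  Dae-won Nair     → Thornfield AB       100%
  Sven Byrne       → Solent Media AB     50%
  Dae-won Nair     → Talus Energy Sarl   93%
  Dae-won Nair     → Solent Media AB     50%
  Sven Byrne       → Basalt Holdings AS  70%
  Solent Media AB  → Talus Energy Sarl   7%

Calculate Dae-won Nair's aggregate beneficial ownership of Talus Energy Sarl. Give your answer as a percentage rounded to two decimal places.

Dae-won reaches Talus along 2 paths.
Direct stake: 93% = 93%.
Via Solent: 50% × 7% = 3.5%.
Total: 93% + 3.5% = 96.5%.
Rounded: 96.50%.

96.50%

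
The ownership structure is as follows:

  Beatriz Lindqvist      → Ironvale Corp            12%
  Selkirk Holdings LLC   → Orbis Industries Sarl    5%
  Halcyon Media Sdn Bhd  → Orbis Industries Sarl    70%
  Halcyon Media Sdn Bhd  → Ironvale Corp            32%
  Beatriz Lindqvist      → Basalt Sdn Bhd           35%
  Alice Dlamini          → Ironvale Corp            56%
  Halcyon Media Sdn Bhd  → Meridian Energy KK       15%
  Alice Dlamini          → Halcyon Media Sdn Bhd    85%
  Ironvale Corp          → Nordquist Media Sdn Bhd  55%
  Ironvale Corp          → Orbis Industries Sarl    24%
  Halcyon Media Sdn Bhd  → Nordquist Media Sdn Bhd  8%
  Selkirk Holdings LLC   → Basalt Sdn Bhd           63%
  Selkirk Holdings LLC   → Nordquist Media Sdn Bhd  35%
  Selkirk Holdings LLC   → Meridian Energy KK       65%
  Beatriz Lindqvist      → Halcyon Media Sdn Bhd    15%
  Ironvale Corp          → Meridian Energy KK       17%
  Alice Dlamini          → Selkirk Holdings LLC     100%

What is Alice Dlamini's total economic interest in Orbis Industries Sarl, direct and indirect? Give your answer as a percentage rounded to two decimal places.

Alice reaches Orbis along 4 paths.
Via Halcyon: 85% × 70% = 59.5%.
Via Halcyon → Ironvale: 85% × 32% × 24% = 6.528%.
Via Ironvale: 56% × 24% = 13.44%.
Via Selkirk: 100% × 5% = 5%.
Total: 59.5% + 6.528% + 13.44% + 5% = 84.468%.
Rounded: 84.47%.

84.47%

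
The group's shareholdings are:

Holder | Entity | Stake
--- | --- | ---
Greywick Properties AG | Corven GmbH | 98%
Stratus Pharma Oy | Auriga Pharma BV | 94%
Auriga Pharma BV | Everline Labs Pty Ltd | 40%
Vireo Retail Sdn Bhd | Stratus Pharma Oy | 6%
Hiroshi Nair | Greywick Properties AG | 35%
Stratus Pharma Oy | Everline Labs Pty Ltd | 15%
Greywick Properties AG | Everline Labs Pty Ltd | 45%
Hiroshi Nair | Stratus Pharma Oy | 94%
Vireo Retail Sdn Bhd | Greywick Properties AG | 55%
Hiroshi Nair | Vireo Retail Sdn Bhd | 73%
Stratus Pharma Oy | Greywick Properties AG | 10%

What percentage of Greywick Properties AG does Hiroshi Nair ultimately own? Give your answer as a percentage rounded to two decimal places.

84.99%

Hiroshi reaches Greywick along 4 paths.
Via Vireo: 73% × 55% = 40.15%.
Direct stake: 35% = 35%.
Via Vireo → Stratus: 73% × 6% × 10% = 0.438%.
Via Stratus: 94% × 10% = 9.4%.
Total: 40.15% + 35% + 0.438% + 9.4% = 84.988%.
Rounded: 84.99%.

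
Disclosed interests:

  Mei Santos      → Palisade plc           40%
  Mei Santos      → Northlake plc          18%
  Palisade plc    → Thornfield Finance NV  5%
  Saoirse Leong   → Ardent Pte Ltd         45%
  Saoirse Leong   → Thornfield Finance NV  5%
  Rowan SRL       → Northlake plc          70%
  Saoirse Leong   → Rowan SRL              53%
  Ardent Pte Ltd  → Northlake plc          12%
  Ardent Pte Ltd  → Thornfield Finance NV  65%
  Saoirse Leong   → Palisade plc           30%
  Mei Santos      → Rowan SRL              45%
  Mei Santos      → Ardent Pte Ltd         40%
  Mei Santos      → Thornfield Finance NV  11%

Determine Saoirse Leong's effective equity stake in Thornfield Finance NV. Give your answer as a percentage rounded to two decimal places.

35.75%

Saoirse reaches Thornfield along 3 paths.
Via Palisade: 30% × 5% = 1.5%.
Via Ardent: 45% × 65% = 29.25%.
Direct stake: 5% = 5%.
Total: 1.5% + 29.25% + 5% = 35.75%.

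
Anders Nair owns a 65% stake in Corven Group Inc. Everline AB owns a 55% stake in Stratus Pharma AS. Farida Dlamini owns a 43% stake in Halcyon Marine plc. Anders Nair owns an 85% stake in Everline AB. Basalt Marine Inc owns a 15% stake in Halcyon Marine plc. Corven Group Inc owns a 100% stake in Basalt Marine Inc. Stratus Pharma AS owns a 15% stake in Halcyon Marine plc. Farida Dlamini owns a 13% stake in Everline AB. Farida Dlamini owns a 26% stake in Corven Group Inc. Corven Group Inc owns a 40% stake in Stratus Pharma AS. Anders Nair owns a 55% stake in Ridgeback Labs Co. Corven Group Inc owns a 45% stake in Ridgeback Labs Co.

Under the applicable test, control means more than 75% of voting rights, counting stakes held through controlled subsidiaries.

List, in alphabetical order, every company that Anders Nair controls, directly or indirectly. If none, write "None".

Anders holds 85% of Everline, so Anders controls Everline.
No other company's threshold is met.

Everline AB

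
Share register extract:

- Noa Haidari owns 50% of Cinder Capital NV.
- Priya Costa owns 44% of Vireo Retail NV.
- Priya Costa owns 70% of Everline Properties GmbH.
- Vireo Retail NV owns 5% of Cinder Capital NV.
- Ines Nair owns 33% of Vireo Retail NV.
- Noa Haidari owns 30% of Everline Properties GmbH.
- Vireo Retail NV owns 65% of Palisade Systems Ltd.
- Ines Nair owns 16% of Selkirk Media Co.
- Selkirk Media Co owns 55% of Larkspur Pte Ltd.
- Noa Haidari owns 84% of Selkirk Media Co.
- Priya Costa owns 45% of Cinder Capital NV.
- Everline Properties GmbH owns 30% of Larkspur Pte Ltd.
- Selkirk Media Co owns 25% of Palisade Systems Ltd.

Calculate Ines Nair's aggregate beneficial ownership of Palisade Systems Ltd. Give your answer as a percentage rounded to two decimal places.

Ines reaches Palisade along 2 paths.
Via Vireo: 33% × 65% = 21.45%.
Via Selkirk: 16% × 25% = 4%.
Total: 21.45% + 4% = 25.45%.

25.45%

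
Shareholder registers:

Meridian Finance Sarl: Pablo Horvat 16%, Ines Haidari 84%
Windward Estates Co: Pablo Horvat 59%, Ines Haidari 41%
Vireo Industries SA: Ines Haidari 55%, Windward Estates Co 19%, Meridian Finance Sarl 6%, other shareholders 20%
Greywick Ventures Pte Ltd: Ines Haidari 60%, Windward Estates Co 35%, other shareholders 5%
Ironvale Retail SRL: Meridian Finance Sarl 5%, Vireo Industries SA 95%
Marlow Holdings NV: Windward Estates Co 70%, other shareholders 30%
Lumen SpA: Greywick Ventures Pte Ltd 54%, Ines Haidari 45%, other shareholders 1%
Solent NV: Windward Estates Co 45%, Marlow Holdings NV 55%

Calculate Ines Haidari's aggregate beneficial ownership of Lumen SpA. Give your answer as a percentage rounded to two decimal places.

Ines reaches Lumen along 3 paths.
Via Greywick: 60% × 54% = 32.4%.
Via Windward → Greywick: 41% × 35% × 54% = 7.749%.
Direct stake: 45% = 45%.
Total: 32.4% + 7.749% + 45% = 85.149%.
Rounded: 85.15%.

85.15%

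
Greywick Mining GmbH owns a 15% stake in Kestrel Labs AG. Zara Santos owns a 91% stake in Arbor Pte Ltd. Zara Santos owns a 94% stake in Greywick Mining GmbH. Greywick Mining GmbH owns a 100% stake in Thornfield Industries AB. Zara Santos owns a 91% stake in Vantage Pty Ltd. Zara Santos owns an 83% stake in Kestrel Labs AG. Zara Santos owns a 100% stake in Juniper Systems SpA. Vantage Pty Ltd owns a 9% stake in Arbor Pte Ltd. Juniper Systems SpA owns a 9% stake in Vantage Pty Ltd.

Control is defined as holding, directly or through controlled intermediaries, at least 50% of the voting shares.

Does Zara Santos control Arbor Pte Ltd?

Yes

Zara holds 100% of Juniper, so Zara controls Juniper.
Zara and Juniper together hold 91% + 9% = 100% of Vantage, so Zara controls Vantage.
Vantage and Zara together hold 9% + 91% = 100% of Arbor, so Zara controls Arbor.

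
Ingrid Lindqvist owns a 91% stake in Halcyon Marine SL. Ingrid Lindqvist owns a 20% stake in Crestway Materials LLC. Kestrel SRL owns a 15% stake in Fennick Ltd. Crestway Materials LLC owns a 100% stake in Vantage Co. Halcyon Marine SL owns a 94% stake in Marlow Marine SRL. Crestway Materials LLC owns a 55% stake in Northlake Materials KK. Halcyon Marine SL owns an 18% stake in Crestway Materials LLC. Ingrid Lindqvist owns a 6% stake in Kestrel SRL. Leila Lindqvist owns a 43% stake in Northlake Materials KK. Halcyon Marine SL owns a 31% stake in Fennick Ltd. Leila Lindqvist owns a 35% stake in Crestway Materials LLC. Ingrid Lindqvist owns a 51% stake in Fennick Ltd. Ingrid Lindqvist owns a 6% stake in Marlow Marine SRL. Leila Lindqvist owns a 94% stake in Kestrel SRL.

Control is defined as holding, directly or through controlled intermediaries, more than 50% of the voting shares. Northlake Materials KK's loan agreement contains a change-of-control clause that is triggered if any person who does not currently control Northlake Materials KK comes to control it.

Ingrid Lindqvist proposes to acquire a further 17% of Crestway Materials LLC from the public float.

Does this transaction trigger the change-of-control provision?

The purchase changes only Ingrid's holdings, so Ingrid is the only person who could newly come to control Northlake.
Ingrid holds 91% of Halcyon, so Ingrid controls Halcyon.
Halcyon and Ingrid together hold 94% + 6% = 100% of Marlow, so Ingrid controls Marlow.
Halcyon and Ingrid together hold 31% + 51% = 82% of Fennick, so Ingrid controls Fennick.
Neither Ingrid nor any entity Ingrid controls holds any voting interest in Northlake.
So before the transaction, Ingrid does not control Northlake.
After the purchase, Ingrid's direct stake in Crestway rises to 20% + 17% = 37%.
Ingrid and Halcyon together hold 37% + 18% = 55% of Crestway, so Ingrid controls Crestway.
Crestway holds 55% of Northlake, so Ingrid controls Northlake.
Ingrid did not control Northlake before and does after, so the clause is triggered.

Yes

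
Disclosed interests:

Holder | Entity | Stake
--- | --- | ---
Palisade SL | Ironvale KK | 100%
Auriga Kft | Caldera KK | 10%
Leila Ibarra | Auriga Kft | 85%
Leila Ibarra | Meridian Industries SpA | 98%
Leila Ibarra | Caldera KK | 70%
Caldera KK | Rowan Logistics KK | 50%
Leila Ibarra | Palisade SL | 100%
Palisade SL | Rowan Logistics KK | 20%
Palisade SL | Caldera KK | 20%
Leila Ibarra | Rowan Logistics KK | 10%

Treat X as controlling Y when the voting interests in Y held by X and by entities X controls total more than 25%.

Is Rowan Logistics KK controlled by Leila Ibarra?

Leila holds 100% of Palisade, so Leila controls Palisade.
Leila holds 85% of Auriga, so Leila controls Auriga.
Leila and Palisade and Auriga together hold 70% + 20% + 10% = 100% of Caldera, so Leila controls Caldera.
Caldera and Leila and Palisade together hold 50% + 10% + 20% = 80% of Rowan, so Leila controls Rowan.

Yes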